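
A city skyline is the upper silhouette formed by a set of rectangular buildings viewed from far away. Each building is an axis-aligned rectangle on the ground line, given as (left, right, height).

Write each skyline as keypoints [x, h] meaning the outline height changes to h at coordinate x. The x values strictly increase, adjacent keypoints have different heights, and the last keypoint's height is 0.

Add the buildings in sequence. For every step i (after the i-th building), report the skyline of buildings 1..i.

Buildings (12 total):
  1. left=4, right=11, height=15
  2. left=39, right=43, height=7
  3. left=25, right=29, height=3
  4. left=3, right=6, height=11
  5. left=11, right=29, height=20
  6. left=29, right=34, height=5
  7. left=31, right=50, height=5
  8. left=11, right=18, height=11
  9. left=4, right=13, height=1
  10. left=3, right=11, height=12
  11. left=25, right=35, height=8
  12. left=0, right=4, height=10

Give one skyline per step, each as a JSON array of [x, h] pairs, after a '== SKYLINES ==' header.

== SKYLINES ==
[[4,15],[11,0]]
[[4,15],[11,0],[39,7],[43,0]]
[[4,15],[11,0],[25,3],[29,0],[39,7],[43,0]]
[[3,11],[4,15],[11,0],[25,3],[29,0],[39,7],[43,0]]
[[3,11],[4,15],[11,20],[29,0],[39,7],[43,0]]
[[3,11],[4,15],[11,20],[29,5],[34,0],[39,7],[43,0]]
[[3,11],[4,15],[11,20],[29,5],[39,7],[43,5],[50,0]]
[[3,11],[4,15],[11,20],[29,5],[39,7],[43,5],[50,0]]
[[3,11],[4,15],[11,20],[29,5],[39,7],[43,5],[50,0]]
[[3,12],[4,15],[11,20],[29,5],[39,7],[43,5],[50,0]]
[[3,12],[4,15],[11,20],[29,8],[35,5],[39,7],[43,5],[50,0]]
[[0,10],[3,12],[4,15],[11,20],[29,8],[35,5],[39,7],[43,5],[50,0]]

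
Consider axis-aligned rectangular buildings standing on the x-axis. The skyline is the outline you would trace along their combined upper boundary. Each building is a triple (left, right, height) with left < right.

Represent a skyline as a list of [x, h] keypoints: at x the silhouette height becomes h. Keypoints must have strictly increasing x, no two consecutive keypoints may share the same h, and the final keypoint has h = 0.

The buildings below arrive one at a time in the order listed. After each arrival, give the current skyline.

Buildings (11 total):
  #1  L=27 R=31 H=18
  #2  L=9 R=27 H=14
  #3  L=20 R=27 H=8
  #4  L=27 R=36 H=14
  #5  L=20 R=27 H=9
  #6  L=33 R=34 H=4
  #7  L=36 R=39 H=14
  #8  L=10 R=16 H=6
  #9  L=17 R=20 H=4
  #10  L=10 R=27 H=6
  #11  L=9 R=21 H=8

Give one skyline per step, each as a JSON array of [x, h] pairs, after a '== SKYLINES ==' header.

== SKYLINES ==
[[27,18],[31,0]]
[[9,14],[27,18],[31,0]]
[[9,14],[27,18],[31,0]]
[[9,14],[27,18],[31,14],[36,0]]
[[9,14],[27,18],[31,14],[36,0]]
[[9,14],[27,18],[31,14],[36,0]]
[[9,14],[27,18],[31,14],[39,0]]
[[9,14],[27,18],[31,14],[39,0]]
[[9,14],[27,18],[31,14],[39,0]]
[[9,14],[27,18],[31,14],[39,0]]
[[9,14],[27,18],[31,14],[39,0]]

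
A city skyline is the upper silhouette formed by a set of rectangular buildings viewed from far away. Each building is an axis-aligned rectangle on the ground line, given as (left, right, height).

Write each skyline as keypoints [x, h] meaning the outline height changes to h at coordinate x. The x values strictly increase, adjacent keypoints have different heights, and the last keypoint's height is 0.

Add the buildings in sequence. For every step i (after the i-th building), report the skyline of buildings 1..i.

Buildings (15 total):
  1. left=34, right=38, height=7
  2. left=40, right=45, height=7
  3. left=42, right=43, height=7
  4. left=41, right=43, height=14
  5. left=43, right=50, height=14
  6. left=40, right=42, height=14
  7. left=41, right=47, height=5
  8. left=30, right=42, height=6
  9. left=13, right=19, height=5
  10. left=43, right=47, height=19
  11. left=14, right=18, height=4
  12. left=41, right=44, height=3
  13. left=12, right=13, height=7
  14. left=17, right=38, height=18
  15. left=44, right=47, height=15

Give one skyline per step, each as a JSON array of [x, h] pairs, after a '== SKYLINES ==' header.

== SKYLINES ==
[[34,7],[38,0]]
[[34,7],[38,0],[40,7],[45,0]]
[[34,7],[38,0],[40,7],[45,0]]
[[34,7],[38,0],[40,7],[41,14],[43,7],[45,0]]
[[34,7],[38,0],[40,7],[41,14],[50,0]]
[[34,7],[38,0],[40,14],[50,0]]
[[34,7],[38,0],[40,14],[50,0]]
[[30,6],[34,7],[38,6],[40,14],[50,0]]
[[13,5],[19,0],[30,6],[34,7],[38,6],[40,14],[50,0]]
[[13,5],[19,0],[30,6],[34,7],[38,6],[40,14],[43,19],[47,14],[50,0]]
[[13,5],[19,0],[30,6],[34,7],[38,6],[40,14],[43,19],[47,14],[50,0]]
[[13,5],[19,0],[30,6],[34,7],[38,6],[40,14],[43,19],[47,14],[50,0]]
[[12,7],[13,5],[19,0],[30,6],[34,7],[38,6],[40,14],[43,19],[47,14],[50,0]]
[[12,7],[13,5],[17,18],[38,6],[40,14],[43,19],[47,14],[50,0]]
[[12,7],[13,5],[17,18],[38,6],[40,14],[43,19],[47,14],[50,0]]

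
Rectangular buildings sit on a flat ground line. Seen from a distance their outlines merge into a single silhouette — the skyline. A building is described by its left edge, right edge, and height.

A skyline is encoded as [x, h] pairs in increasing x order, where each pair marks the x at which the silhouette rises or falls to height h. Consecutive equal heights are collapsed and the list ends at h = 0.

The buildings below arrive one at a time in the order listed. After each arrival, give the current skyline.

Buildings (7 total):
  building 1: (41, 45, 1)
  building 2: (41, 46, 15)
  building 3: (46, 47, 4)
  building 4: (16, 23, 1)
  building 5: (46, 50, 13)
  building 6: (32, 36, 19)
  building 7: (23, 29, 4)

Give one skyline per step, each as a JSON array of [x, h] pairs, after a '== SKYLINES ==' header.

== SKYLINES ==
[[41,1],[45,0]]
[[41,15],[46,0]]
[[41,15],[46,4],[47,0]]
[[16,1],[23,0],[41,15],[46,4],[47,0]]
[[16,1],[23,0],[41,15],[46,13],[50,0]]
[[16,1],[23,0],[32,19],[36,0],[41,15],[46,13],[50,0]]
[[16,1],[23,4],[29,0],[32,19],[36,0],[41,15],[46,13],[50,0]]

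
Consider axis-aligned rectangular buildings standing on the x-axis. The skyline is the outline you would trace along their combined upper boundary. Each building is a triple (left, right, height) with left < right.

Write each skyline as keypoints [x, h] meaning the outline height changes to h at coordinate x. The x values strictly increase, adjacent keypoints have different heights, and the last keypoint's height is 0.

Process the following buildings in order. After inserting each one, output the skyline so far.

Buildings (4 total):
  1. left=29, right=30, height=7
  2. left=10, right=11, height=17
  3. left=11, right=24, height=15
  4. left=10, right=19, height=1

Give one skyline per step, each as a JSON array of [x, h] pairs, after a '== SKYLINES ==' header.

== SKYLINES ==
[[29,7],[30,0]]
[[10,17],[11,0],[29,7],[30,0]]
[[10,17],[11,15],[24,0],[29,7],[30,0]]
[[10,17],[11,15],[24,0],[29,7],[30,0]]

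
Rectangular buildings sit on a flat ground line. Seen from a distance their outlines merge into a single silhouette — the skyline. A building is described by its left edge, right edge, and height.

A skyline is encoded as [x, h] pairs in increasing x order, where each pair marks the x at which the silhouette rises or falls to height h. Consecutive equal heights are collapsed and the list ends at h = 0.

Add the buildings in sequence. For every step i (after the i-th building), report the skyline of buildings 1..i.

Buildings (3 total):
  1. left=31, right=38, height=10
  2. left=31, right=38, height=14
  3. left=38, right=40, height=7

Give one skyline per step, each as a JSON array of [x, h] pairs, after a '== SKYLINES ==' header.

== SKYLINES ==
[[31,10],[38,0]]
[[31,14],[38,0]]
[[31,14],[38,7],[40,0]]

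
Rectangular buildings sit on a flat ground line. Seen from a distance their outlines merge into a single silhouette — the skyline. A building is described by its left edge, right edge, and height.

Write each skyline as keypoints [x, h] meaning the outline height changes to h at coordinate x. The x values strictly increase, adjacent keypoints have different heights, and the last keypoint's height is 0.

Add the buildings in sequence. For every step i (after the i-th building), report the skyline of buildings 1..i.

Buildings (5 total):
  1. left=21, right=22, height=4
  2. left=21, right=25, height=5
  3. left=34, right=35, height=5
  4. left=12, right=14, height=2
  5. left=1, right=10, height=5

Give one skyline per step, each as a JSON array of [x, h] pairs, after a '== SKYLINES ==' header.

== SKYLINES ==
[[21,4],[22,0]]
[[21,5],[25,0]]
[[21,5],[25,0],[34,5],[35,0]]
[[12,2],[14,0],[21,5],[25,0],[34,5],[35,0]]
[[1,5],[10,0],[12,2],[14,0],[21,5],[25,0],[34,5],[35,0]]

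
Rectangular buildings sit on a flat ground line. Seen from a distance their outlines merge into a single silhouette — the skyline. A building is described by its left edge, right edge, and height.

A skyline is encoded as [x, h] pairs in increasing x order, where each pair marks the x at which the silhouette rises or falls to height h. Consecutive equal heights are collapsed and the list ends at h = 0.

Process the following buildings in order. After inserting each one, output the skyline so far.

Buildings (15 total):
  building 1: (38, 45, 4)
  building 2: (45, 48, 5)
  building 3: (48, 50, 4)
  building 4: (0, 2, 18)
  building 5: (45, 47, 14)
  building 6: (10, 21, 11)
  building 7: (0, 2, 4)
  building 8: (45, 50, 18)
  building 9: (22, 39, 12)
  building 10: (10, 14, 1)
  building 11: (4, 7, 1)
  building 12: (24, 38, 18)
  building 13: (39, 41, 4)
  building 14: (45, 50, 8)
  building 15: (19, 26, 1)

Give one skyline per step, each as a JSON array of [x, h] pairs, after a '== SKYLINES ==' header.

== SKYLINES ==
[[38,4],[45,0]]
[[38,4],[45,5],[48,0]]
[[38,4],[45,5],[48,4],[50,0]]
[[0,18],[2,0],[38,4],[45,5],[48,4],[50,0]]
[[0,18],[2,0],[38,4],[45,14],[47,5],[48,4],[50,0]]
[[0,18],[2,0],[10,11],[21,0],[38,4],[45,14],[47,5],[48,4],[50,0]]
[[0,18],[2,0],[10,11],[21,0],[38,4],[45,14],[47,5],[48,4],[50,0]]
[[0,18],[2,0],[10,11],[21,0],[38,4],[45,18],[50,0]]
[[0,18],[2,0],[10,11],[21,0],[22,12],[39,4],[45,18],[50,0]]
[[0,18],[2,0],[10,11],[21,0],[22,12],[39,4],[45,18],[50,0]]
[[0,18],[2,0],[4,1],[7,0],[10,11],[21,0],[22,12],[39,4],[45,18],[50,0]]
[[0,18],[2,0],[4,1],[7,0],[10,11],[21,0],[22,12],[24,18],[38,12],[39,4],[45,18],[50,0]]
[[0,18],[2,0],[4,1],[7,0],[10,11],[21,0],[22,12],[24,18],[38,12],[39,4],[45,18],[50,0]]
[[0,18],[2,0],[4,1],[7,0],[10,11],[21,0],[22,12],[24,18],[38,12],[39,4],[45,18],[50,0]]
[[0,18],[2,0],[4,1],[7,0],[10,11],[21,1],[22,12],[24,18],[38,12],[39,4],[45,18],[50,0]]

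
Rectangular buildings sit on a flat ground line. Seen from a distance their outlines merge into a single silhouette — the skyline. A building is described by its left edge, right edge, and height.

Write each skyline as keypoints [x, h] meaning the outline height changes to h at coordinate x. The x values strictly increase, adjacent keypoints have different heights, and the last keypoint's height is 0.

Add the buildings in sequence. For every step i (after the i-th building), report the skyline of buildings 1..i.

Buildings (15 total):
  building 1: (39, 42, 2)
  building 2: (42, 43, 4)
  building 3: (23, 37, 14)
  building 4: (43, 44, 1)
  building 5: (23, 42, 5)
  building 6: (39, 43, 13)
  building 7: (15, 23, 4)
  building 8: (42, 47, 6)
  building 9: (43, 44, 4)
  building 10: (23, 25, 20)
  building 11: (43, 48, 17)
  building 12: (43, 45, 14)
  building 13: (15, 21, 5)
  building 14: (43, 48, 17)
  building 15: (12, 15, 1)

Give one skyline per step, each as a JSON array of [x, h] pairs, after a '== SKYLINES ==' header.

== SKYLINES ==
[[39,2],[42,0]]
[[39,2],[42,4],[43,0]]
[[23,14],[37,0],[39,2],[42,4],[43,0]]
[[23,14],[37,0],[39,2],[42,4],[43,1],[44,0]]
[[23,14],[37,5],[42,4],[43,1],[44,0]]
[[23,14],[37,5],[39,13],[43,1],[44,0]]
[[15,4],[23,14],[37,5],[39,13],[43,1],[44,0]]
[[15,4],[23,14],[37,5],[39,13],[43,6],[47,0]]
[[15,4],[23,14],[37,5],[39,13],[43,6],[47,0]]
[[15,4],[23,20],[25,14],[37,5],[39,13],[43,6],[47,0]]
[[15,4],[23,20],[25,14],[37,5],[39,13],[43,17],[48,0]]
[[15,4],[23,20],[25,14],[37,5],[39,13],[43,17],[48,0]]
[[15,5],[21,4],[23,20],[25,14],[37,5],[39,13],[43,17],[48,0]]
[[15,5],[21,4],[23,20],[25,14],[37,5],[39,13],[43,17],[48,0]]
[[12,1],[15,5],[21,4],[23,20],[25,14],[37,5],[39,13],[43,17],[48,0]]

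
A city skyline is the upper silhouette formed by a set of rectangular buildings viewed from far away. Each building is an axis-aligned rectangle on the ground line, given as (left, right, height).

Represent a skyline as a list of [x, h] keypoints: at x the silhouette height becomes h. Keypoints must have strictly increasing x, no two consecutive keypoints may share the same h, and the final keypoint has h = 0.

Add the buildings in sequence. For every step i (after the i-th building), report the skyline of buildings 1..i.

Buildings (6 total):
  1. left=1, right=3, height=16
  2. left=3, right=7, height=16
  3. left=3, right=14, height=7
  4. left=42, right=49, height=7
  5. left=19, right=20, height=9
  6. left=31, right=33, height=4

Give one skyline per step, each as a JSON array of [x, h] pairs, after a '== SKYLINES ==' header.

== SKYLINES ==
[[1,16],[3,0]]
[[1,16],[7,0]]
[[1,16],[7,7],[14,0]]
[[1,16],[7,7],[14,0],[42,7],[49,0]]
[[1,16],[7,7],[14,0],[19,9],[20,0],[42,7],[49,0]]
[[1,16],[7,7],[14,0],[19,9],[20,0],[31,4],[33,0],[42,7],[49,0]]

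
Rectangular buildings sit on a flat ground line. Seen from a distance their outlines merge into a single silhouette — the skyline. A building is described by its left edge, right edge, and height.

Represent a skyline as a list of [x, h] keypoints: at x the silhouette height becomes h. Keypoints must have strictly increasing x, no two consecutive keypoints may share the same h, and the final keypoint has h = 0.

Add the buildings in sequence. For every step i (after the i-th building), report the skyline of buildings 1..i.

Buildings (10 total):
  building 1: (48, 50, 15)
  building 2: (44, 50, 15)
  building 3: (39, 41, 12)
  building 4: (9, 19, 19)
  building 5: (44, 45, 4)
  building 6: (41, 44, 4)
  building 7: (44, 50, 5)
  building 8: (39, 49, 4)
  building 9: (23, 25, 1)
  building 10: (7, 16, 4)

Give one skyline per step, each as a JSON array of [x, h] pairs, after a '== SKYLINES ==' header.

== SKYLINES ==
[[48,15],[50,0]]
[[44,15],[50,0]]
[[39,12],[41,0],[44,15],[50,0]]
[[9,19],[19,0],[39,12],[41,0],[44,15],[50,0]]
[[9,19],[19,0],[39,12],[41,0],[44,15],[50,0]]
[[9,19],[19,0],[39,12],[41,4],[44,15],[50,0]]
[[9,19],[19,0],[39,12],[41,4],[44,15],[50,0]]
[[9,19],[19,0],[39,12],[41,4],[44,15],[50,0]]
[[9,19],[19,0],[23,1],[25,0],[39,12],[41,4],[44,15],[50,0]]
[[7,4],[9,19],[19,0],[23,1],[25,0],[39,12],[41,4],[44,15],[50,0]]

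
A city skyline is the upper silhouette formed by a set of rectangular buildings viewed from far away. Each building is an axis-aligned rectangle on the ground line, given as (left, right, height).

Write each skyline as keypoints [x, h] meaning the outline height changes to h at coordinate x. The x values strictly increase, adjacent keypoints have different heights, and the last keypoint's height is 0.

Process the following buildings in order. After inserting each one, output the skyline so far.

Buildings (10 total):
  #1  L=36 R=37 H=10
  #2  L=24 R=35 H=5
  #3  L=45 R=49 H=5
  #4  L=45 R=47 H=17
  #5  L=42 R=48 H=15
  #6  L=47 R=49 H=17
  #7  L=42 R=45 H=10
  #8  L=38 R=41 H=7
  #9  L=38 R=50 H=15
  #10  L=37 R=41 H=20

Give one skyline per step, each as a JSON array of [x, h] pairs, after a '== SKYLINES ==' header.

== SKYLINES ==
[[36,10],[37,0]]
[[24,5],[35,0],[36,10],[37,0]]
[[24,5],[35,0],[36,10],[37,0],[45,5],[49,0]]
[[24,5],[35,0],[36,10],[37,0],[45,17],[47,5],[49,0]]
[[24,5],[35,0],[36,10],[37,0],[42,15],[45,17],[47,15],[48,5],[49,0]]
[[24,5],[35,0],[36,10],[37,0],[42,15],[45,17],[49,0]]
[[24,5],[35,0],[36,10],[37,0],[42,15],[45,17],[49,0]]
[[24,5],[35,0],[36,10],[37,0],[38,7],[41,0],[42,15],[45,17],[49,0]]
[[24,5],[35,0],[36,10],[37,0],[38,15],[45,17],[49,15],[50,0]]
[[24,5],[35,0],[36,10],[37,20],[41,15],[45,17],[49,15],[50,0]]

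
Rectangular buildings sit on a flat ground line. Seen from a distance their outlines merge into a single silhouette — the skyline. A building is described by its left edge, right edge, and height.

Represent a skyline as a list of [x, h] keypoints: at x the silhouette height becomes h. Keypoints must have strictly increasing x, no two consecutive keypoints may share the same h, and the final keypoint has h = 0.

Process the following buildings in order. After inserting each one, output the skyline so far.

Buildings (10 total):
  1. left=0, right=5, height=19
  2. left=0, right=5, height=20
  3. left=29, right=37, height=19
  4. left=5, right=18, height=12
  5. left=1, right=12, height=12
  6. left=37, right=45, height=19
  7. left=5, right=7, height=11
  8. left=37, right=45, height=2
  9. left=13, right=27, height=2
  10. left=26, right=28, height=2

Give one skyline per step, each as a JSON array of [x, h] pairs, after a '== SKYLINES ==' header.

== SKYLINES ==
[[0,19],[5,0]]
[[0,20],[5,0]]
[[0,20],[5,0],[29,19],[37,0]]
[[0,20],[5,12],[18,0],[29,19],[37,0]]
[[0,20],[5,12],[18,0],[29,19],[37,0]]
[[0,20],[5,12],[18,0],[29,19],[45,0]]
[[0,20],[5,12],[18,0],[29,19],[45,0]]
[[0,20],[5,12],[18,0],[29,19],[45,0]]
[[0,20],[5,12],[18,2],[27,0],[29,19],[45,0]]
[[0,20],[5,12],[18,2],[28,0],[29,19],[45,0]]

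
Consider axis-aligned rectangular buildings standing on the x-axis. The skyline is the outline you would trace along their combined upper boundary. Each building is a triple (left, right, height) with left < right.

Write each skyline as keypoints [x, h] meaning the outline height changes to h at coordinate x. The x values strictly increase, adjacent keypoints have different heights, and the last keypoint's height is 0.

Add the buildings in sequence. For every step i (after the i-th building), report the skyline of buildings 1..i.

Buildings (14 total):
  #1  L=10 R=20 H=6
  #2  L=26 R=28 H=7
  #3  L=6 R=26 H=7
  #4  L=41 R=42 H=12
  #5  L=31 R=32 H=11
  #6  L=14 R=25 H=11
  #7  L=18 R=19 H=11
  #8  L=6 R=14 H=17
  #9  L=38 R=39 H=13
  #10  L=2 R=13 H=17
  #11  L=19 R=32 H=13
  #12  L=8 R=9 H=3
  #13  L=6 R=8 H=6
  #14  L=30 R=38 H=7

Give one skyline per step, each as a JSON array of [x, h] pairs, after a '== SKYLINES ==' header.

== SKYLINES ==
[[10,6],[20,0]]
[[10,6],[20,0],[26,7],[28,0]]
[[6,7],[28,0]]
[[6,7],[28,0],[41,12],[42,0]]
[[6,7],[28,0],[31,11],[32,0],[41,12],[42,0]]
[[6,7],[14,11],[25,7],[28,0],[31,11],[32,0],[41,12],[42,0]]
[[6,7],[14,11],[25,7],[28,0],[31,11],[32,0],[41,12],[42,0]]
[[6,17],[14,11],[25,7],[28,0],[31,11],[32,0],[41,12],[42,0]]
[[6,17],[14,11],[25,7],[28,0],[31,11],[32,0],[38,13],[39,0],[41,12],[42,0]]
[[2,17],[14,11],[25,7],[28,0],[31,11],[32,0],[38,13],[39,0],[41,12],[42,0]]
[[2,17],[14,11],[19,13],[32,0],[38,13],[39,0],[41,12],[42,0]]
[[2,17],[14,11],[19,13],[32,0],[38,13],[39,0],[41,12],[42,0]]
[[2,17],[14,11],[19,13],[32,0],[38,13],[39,0],[41,12],[42,0]]
[[2,17],[14,11],[19,13],[32,7],[38,13],[39,0],[41,12],[42,0]]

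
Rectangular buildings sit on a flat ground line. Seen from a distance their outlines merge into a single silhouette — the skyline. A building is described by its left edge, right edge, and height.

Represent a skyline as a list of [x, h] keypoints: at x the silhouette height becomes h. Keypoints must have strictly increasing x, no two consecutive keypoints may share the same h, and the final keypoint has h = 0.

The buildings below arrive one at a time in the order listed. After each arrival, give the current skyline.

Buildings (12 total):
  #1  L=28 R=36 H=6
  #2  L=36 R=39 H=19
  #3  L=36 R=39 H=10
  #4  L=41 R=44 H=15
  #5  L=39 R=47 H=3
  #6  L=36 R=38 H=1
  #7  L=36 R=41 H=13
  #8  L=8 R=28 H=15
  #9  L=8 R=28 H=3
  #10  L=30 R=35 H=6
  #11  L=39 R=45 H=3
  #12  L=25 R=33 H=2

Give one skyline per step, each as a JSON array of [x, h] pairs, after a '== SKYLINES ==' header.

== SKYLINES ==
[[28,6],[36,0]]
[[28,6],[36,19],[39,0]]
[[28,6],[36,19],[39,0]]
[[28,6],[36,19],[39,0],[41,15],[44,0]]
[[28,6],[36,19],[39,3],[41,15],[44,3],[47,0]]
[[28,6],[36,19],[39,3],[41,15],[44,3],[47,0]]
[[28,6],[36,19],[39,13],[41,15],[44,3],[47,0]]
[[8,15],[28,6],[36,19],[39,13],[41,15],[44,3],[47,0]]
[[8,15],[28,6],[36,19],[39,13],[41,15],[44,3],[47,0]]
[[8,15],[28,6],[36,19],[39,13],[41,15],[44,3],[47,0]]
[[8,15],[28,6],[36,19],[39,13],[41,15],[44,3],[47,0]]
[[8,15],[28,6],[36,19],[39,13],[41,15],[44,3],[47,0]]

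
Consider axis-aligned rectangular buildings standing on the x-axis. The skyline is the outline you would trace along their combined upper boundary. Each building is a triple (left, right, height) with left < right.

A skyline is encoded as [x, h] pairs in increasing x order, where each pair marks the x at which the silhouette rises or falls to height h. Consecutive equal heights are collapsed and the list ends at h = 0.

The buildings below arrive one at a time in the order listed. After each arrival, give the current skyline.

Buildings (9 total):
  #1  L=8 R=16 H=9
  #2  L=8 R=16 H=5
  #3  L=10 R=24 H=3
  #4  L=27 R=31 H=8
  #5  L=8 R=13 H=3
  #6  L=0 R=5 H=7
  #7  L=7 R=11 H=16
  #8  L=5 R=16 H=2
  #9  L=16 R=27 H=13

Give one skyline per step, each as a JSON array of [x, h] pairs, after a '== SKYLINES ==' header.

== SKYLINES ==
[[8,9],[16,0]]
[[8,9],[16,0]]
[[8,9],[16,3],[24,0]]
[[8,9],[16,3],[24,0],[27,8],[31,0]]
[[8,9],[16,3],[24,0],[27,8],[31,0]]
[[0,7],[5,0],[8,9],[16,3],[24,0],[27,8],[31,0]]
[[0,7],[5,0],[7,16],[11,9],[16,3],[24,0],[27,8],[31,0]]
[[0,7],[5,2],[7,16],[11,9],[16,3],[24,0],[27,8],[31,0]]
[[0,7],[5,2],[7,16],[11,9],[16,13],[27,8],[31,0]]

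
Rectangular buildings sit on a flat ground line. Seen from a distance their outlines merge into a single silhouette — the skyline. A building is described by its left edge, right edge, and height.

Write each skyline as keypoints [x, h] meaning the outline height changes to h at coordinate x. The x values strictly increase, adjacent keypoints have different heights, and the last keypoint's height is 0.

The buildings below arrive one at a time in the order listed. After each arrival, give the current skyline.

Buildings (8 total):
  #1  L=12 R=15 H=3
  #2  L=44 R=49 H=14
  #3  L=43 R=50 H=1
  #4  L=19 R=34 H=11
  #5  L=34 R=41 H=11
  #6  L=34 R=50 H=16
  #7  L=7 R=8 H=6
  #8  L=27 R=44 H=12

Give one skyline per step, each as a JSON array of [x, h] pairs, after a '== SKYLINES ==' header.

== SKYLINES ==
[[12,3],[15,0]]
[[12,3],[15,0],[44,14],[49,0]]
[[12,3],[15,0],[43,1],[44,14],[49,1],[50,0]]
[[12,3],[15,0],[19,11],[34,0],[43,1],[44,14],[49,1],[50,0]]
[[12,3],[15,0],[19,11],[41,0],[43,1],[44,14],[49,1],[50,0]]
[[12,3],[15,0],[19,11],[34,16],[50,0]]
[[7,6],[8,0],[12,3],[15,0],[19,11],[34,16],[50,0]]
[[7,6],[8,0],[12,3],[15,0],[19,11],[27,12],[34,16],[50,0]]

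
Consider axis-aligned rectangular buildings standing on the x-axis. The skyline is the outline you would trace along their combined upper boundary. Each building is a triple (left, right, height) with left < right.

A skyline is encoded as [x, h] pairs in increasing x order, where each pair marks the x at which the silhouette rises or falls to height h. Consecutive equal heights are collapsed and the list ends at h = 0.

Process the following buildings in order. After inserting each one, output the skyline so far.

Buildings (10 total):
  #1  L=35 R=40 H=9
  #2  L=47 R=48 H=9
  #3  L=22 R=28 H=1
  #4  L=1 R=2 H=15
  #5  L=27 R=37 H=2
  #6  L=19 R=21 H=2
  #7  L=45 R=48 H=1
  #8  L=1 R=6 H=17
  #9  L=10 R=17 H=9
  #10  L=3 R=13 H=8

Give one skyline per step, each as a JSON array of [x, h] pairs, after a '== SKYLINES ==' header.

== SKYLINES ==
[[35,9],[40,0]]
[[35,9],[40,0],[47,9],[48,0]]
[[22,1],[28,0],[35,9],[40,0],[47,9],[48,0]]
[[1,15],[2,0],[22,1],[28,0],[35,9],[40,0],[47,9],[48,0]]
[[1,15],[2,0],[22,1],[27,2],[35,9],[40,0],[47,9],[48,0]]
[[1,15],[2,0],[19,2],[21,0],[22,1],[27,2],[35,9],[40,0],[47,9],[48,0]]
[[1,15],[2,0],[19,2],[21,0],[22,1],[27,2],[35,9],[40,0],[45,1],[47,9],[48,0]]
[[1,17],[6,0],[19,2],[21,0],[22,1],[27,2],[35,9],[40,0],[45,1],[47,9],[48,0]]
[[1,17],[6,0],[10,9],[17,0],[19,2],[21,0],[22,1],[27,2],[35,9],[40,0],[45,1],[47,9],[48,0]]
[[1,17],[6,8],[10,9],[17,0],[19,2],[21,0],[22,1],[27,2],[35,9],[40,0],[45,1],[47,9],[48,0]]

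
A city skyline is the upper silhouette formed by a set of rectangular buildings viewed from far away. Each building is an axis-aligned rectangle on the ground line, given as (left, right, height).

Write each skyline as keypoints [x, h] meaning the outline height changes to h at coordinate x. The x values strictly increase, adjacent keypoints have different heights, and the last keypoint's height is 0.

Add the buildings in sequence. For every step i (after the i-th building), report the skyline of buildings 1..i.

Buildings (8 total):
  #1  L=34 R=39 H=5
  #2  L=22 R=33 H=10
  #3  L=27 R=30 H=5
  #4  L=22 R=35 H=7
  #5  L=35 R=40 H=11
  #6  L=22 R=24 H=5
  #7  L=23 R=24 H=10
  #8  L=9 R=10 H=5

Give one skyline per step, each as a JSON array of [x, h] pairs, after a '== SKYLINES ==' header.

== SKYLINES ==
[[34,5],[39,0]]
[[22,10],[33,0],[34,5],[39,0]]
[[22,10],[33,0],[34,5],[39,0]]
[[22,10],[33,7],[35,5],[39,0]]
[[22,10],[33,7],[35,11],[40,0]]
[[22,10],[33,7],[35,11],[40,0]]
[[22,10],[33,7],[35,11],[40,0]]
[[9,5],[10,0],[22,10],[33,7],[35,11],[40,0]]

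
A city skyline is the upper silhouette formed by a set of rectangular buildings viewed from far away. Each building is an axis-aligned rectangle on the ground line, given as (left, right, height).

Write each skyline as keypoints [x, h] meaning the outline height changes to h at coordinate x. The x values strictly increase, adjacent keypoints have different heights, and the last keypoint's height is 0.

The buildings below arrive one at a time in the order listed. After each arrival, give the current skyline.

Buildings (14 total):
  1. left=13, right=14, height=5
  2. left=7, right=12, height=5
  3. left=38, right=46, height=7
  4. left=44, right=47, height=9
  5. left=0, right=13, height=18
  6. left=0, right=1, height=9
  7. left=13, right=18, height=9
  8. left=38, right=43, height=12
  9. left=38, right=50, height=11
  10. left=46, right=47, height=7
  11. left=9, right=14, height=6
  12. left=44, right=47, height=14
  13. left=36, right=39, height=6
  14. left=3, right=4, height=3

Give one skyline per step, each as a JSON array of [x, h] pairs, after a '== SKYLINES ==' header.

== SKYLINES ==
[[13,5],[14,0]]
[[7,5],[12,0],[13,5],[14,0]]
[[7,5],[12,0],[13,5],[14,0],[38,7],[46,0]]
[[7,5],[12,0],[13,5],[14,0],[38,7],[44,9],[47,0]]
[[0,18],[13,5],[14,0],[38,7],[44,9],[47,0]]
[[0,18],[13,5],[14,0],[38,7],[44,9],[47,0]]
[[0,18],[13,9],[18,0],[38,7],[44,9],[47,0]]
[[0,18],[13,9],[18,0],[38,12],[43,7],[44,9],[47,0]]
[[0,18],[13,9],[18,0],[38,12],[43,11],[50,0]]
[[0,18],[13,9],[18,0],[38,12],[43,11],[50,0]]
[[0,18],[13,9],[18,0],[38,12],[43,11],[50,0]]
[[0,18],[13,9],[18,0],[38,12],[43,11],[44,14],[47,11],[50,0]]
[[0,18],[13,9],[18,0],[36,6],[38,12],[43,11],[44,14],[47,11],[50,0]]
[[0,18],[13,9],[18,0],[36,6],[38,12],[43,11],[44,14],[47,11],[50,0]]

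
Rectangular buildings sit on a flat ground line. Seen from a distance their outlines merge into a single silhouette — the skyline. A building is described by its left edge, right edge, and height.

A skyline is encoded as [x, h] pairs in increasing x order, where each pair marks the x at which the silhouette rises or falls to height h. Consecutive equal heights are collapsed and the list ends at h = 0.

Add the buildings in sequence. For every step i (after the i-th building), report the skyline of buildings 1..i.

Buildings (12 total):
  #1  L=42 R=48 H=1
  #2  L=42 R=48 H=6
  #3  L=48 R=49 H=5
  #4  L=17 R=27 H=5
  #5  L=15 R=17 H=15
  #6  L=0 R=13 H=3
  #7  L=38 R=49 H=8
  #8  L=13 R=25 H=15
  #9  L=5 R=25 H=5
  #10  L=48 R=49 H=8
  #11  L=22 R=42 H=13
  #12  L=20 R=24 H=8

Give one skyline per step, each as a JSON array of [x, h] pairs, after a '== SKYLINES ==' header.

== SKYLINES ==
[[42,1],[48,0]]
[[42,6],[48,0]]
[[42,6],[48,5],[49,0]]
[[17,5],[27,0],[42,6],[48,5],[49,0]]
[[15,15],[17,5],[27,0],[42,6],[48,5],[49,0]]
[[0,3],[13,0],[15,15],[17,5],[27,0],[42,6],[48,5],[49,0]]
[[0,3],[13,0],[15,15],[17,5],[27,0],[38,8],[49,0]]
[[0,3],[13,15],[25,5],[27,0],[38,8],[49,0]]
[[0,3],[5,5],[13,15],[25,5],[27,0],[38,8],[49,0]]
[[0,3],[5,5],[13,15],[25,5],[27,0],[38,8],[49,0]]
[[0,3],[5,5],[13,15],[25,13],[42,8],[49,0]]
[[0,3],[5,5],[13,15],[25,13],[42,8],[49,0]]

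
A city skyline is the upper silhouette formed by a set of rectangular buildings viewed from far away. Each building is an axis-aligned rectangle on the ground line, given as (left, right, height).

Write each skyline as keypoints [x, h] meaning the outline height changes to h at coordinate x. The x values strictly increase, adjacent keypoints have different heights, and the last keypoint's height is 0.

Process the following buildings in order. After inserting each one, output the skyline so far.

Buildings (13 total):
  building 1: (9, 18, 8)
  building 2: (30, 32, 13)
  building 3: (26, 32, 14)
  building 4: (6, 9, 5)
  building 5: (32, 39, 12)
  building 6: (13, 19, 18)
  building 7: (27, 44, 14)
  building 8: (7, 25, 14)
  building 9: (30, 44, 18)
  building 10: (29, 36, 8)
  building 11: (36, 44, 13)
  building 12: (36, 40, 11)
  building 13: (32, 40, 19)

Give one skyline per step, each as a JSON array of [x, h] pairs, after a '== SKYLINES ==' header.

== SKYLINES ==
[[9,8],[18,0]]
[[9,8],[18,0],[30,13],[32,0]]
[[9,8],[18,0],[26,14],[32,0]]
[[6,5],[9,8],[18,0],[26,14],[32,0]]
[[6,5],[9,8],[18,0],[26,14],[32,12],[39,0]]
[[6,5],[9,8],[13,18],[19,0],[26,14],[32,12],[39,0]]
[[6,5],[9,8],[13,18],[19,0],[26,14],[44,0]]
[[6,5],[7,14],[13,18],[19,14],[25,0],[26,14],[44,0]]
[[6,5],[7,14],[13,18],[19,14],[25,0],[26,14],[30,18],[44,0]]
[[6,5],[7,14],[13,18],[19,14],[25,0],[26,14],[30,18],[44,0]]
[[6,5],[7,14],[13,18],[19,14],[25,0],[26,14],[30,18],[44,0]]
[[6,5],[7,14],[13,18],[19,14],[25,0],[26,14],[30,18],[44,0]]
[[6,5],[7,14],[13,18],[19,14],[25,0],[26,14],[30,18],[32,19],[40,18],[44,0]]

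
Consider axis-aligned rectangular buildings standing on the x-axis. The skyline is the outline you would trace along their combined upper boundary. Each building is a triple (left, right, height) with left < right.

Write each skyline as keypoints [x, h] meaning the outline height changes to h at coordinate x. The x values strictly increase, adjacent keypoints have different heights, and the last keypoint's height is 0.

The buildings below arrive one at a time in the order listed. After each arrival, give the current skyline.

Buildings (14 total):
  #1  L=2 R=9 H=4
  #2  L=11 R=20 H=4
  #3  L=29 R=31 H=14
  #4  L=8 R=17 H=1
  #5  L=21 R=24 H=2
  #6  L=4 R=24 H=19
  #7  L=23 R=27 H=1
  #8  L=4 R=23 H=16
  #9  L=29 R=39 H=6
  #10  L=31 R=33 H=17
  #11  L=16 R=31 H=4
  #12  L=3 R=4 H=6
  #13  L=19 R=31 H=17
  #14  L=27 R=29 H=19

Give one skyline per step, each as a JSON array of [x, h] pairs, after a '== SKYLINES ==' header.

== SKYLINES ==
[[2,4],[9,0]]
[[2,4],[9,0],[11,4],[20,0]]
[[2,4],[9,0],[11,4],[20,0],[29,14],[31,0]]
[[2,4],[9,1],[11,4],[20,0],[29,14],[31,0]]
[[2,4],[9,1],[11,4],[20,0],[21,2],[24,0],[29,14],[31,0]]
[[2,4],[4,19],[24,0],[29,14],[31,0]]
[[2,4],[4,19],[24,1],[27,0],[29,14],[31,0]]
[[2,4],[4,19],[24,1],[27,0],[29,14],[31,0]]
[[2,4],[4,19],[24,1],[27,0],[29,14],[31,6],[39,0]]
[[2,4],[4,19],[24,1],[27,0],[29,14],[31,17],[33,6],[39,0]]
[[2,4],[4,19],[24,4],[29,14],[31,17],[33,6],[39,0]]
[[2,4],[3,6],[4,19],[24,4],[29,14],[31,17],[33,6],[39,0]]
[[2,4],[3,6],[4,19],[24,17],[33,6],[39,0]]
[[2,4],[3,6],[4,19],[24,17],[27,19],[29,17],[33,6],[39,0]]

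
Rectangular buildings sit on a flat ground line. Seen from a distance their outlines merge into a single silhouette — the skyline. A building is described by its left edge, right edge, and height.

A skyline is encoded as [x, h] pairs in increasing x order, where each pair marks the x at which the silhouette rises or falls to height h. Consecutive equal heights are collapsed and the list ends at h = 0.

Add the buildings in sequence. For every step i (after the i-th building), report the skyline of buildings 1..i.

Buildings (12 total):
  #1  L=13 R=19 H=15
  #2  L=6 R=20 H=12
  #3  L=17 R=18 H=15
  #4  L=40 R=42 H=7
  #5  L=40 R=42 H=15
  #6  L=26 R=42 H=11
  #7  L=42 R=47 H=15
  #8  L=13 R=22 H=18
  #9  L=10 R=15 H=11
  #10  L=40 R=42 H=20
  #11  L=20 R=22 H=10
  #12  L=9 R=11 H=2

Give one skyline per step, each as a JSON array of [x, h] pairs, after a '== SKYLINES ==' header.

== SKYLINES ==
[[13,15],[19,0]]
[[6,12],[13,15],[19,12],[20,0]]
[[6,12],[13,15],[19,12],[20,0]]
[[6,12],[13,15],[19,12],[20,0],[40,7],[42,0]]
[[6,12],[13,15],[19,12],[20,0],[40,15],[42,0]]
[[6,12],[13,15],[19,12],[20,0],[26,11],[40,15],[42,0]]
[[6,12],[13,15],[19,12],[20,0],[26,11],[40,15],[47,0]]
[[6,12],[13,18],[22,0],[26,11],[40,15],[47,0]]
[[6,12],[13,18],[22,0],[26,11],[40,15],[47,0]]
[[6,12],[13,18],[22,0],[26,11],[40,20],[42,15],[47,0]]
[[6,12],[13,18],[22,0],[26,11],[40,20],[42,15],[47,0]]
[[6,12],[13,18],[22,0],[26,11],[40,20],[42,15],[47,0]]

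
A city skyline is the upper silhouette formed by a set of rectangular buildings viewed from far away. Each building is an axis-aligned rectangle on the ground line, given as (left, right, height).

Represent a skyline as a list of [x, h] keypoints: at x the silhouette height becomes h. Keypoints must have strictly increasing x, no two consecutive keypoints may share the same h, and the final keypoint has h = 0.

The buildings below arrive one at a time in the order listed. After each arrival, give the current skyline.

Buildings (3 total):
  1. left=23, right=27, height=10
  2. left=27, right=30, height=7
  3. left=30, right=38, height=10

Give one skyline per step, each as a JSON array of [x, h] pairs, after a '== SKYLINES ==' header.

== SKYLINES ==
[[23,10],[27,0]]
[[23,10],[27,7],[30,0]]
[[23,10],[27,7],[30,10],[38,0]]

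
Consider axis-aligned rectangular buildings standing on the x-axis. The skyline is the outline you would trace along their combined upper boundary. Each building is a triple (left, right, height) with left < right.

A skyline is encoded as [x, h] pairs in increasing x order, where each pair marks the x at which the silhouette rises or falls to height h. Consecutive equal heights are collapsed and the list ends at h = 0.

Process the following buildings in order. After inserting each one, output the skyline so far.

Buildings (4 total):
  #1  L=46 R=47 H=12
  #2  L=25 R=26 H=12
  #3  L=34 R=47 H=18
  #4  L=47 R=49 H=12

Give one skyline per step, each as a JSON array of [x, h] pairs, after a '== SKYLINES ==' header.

== SKYLINES ==
[[46,12],[47,0]]
[[25,12],[26,0],[46,12],[47,0]]
[[25,12],[26,0],[34,18],[47,0]]
[[25,12],[26,0],[34,18],[47,12],[49,0]]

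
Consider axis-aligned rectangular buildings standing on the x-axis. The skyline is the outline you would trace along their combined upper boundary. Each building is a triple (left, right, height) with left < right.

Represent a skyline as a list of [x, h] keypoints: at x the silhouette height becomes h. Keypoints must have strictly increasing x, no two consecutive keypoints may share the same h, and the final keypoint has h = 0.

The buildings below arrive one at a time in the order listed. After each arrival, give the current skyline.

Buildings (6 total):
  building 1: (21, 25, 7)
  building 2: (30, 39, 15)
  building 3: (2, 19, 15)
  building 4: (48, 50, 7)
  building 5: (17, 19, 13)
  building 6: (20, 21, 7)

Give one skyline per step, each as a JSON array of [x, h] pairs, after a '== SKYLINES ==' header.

== SKYLINES ==
[[21,7],[25,0]]
[[21,7],[25,0],[30,15],[39,0]]
[[2,15],[19,0],[21,7],[25,0],[30,15],[39,0]]
[[2,15],[19,0],[21,7],[25,0],[30,15],[39,0],[48,7],[50,0]]
[[2,15],[19,0],[21,7],[25,0],[30,15],[39,0],[48,7],[50,0]]
[[2,15],[19,0],[20,7],[25,0],[30,15],[39,0],[48,7],[50,0]]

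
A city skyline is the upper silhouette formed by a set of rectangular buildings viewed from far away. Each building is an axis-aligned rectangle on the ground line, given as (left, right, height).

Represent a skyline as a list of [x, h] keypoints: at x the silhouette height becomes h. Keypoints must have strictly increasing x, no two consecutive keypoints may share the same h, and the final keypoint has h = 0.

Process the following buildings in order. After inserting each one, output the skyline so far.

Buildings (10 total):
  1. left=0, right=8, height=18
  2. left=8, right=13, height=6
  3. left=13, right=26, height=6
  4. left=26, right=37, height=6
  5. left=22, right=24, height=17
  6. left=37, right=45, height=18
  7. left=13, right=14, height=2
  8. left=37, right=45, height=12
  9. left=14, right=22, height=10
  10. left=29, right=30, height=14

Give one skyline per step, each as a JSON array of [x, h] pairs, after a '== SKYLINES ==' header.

== SKYLINES ==
[[0,18],[8,0]]
[[0,18],[8,6],[13,0]]
[[0,18],[8,6],[26,0]]
[[0,18],[8,6],[37,0]]
[[0,18],[8,6],[22,17],[24,6],[37,0]]
[[0,18],[8,6],[22,17],[24,6],[37,18],[45,0]]
[[0,18],[8,6],[22,17],[24,6],[37,18],[45,0]]
[[0,18],[8,6],[22,17],[24,6],[37,18],[45,0]]
[[0,18],[8,6],[14,10],[22,17],[24,6],[37,18],[45,0]]
[[0,18],[8,6],[14,10],[22,17],[24,6],[29,14],[30,6],[37,18],[45,0]]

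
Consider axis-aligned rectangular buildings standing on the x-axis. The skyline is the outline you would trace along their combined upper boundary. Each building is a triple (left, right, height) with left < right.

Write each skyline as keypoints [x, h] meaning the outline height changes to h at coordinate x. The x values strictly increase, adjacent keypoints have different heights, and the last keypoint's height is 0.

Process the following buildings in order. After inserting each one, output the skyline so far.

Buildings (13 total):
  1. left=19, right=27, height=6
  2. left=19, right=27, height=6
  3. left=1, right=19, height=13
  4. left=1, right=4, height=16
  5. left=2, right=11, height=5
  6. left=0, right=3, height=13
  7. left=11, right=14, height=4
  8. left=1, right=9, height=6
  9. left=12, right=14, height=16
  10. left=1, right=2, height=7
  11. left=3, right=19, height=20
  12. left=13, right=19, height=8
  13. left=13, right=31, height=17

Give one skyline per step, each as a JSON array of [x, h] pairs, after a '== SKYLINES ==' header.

== SKYLINES ==
[[19,6],[27,0]]
[[19,6],[27,0]]
[[1,13],[19,6],[27,0]]
[[1,16],[4,13],[19,6],[27,0]]
[[1,16],[4,13],[19,6],[27,0]]
[[0,13],[1,16],[4,13],[19,6],[27,0]]
[[0,13],[1,16],[4,13],[19,6],[27,0]]
[[0,13],[1,16],[4,13],[19,6],[27,0]]
[[0,13],[1,16],[4,13],[12,16],[14,13],[19,6],[27,0]]
[[0,13],[1,16],[4,13],[12,16],[14,13],[19,6],[27,0]]
[[0,13],[1,16],[3,20],[19,6],[27,0]]
[[0,13],[1,16],[3,20],[19,6],[27,0]]
[[0,13],[1,16],[3,20],[19,17],[31,0]]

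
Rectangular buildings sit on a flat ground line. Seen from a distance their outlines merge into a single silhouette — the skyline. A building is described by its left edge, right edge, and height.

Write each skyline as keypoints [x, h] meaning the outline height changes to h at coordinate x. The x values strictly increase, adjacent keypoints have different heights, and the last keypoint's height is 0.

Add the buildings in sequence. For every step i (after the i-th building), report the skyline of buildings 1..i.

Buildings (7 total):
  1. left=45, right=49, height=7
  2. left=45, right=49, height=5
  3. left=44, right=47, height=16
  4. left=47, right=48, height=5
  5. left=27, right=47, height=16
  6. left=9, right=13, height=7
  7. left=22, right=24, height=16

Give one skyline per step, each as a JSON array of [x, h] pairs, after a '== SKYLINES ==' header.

== SKYLINES ==
[[45,7],[49,0]]
[[45,7],[49,0]]
[[44,16],[47,7],[49,0]]
[[44,16],[47,7],[49,0]]
[[27,16],[47,7],[49,0]]
[[9,7],[13,0],[27,16],[47,7],[49,0]]
[[9,7],[13,0],[22,16],[24,0],[27,16],[47,7],[49,0]]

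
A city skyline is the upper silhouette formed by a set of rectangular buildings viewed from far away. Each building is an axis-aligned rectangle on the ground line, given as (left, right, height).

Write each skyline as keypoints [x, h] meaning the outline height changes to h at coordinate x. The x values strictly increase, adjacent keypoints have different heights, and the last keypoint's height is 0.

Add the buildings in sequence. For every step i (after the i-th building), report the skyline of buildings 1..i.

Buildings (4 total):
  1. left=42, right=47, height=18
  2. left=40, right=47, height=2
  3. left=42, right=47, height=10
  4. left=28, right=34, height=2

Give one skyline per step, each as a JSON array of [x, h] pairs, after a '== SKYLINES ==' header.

== SKYLINES ==
[[42,18],[47,0]]
[[40,2],[42,18],[47,0]]
[[40,2],[42,18],[47,0]]
[[28,2],[34,0],[40,2],[42,18],[47,0]]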